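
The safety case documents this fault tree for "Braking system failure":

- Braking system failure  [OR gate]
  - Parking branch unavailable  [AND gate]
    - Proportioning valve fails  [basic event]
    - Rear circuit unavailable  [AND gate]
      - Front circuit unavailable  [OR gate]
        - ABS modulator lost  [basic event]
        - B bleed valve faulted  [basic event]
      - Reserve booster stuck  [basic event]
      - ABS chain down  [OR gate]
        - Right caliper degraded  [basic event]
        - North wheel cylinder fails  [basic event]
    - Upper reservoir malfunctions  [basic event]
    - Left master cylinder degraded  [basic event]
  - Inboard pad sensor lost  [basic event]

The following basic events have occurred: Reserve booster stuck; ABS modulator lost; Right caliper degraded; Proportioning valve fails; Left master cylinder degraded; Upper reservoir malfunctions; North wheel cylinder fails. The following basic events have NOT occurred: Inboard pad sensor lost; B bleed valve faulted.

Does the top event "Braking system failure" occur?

Front circuit unavailable [OR]: ABS modulator lost=occurs, B bleed valve faulted=not → at least one input occurs → occurs.
ABS chain down [OR]: Right caliper degraded=occurs, North wheel cylinder fails=occurs → at least one input occurs → occurs.
Rear circuit unavailable [AND]: Front circuit unavailable=occurs, Reserve booster stuck=occurs, ABS chain down=occurs → all inputs occur → occurs.
Parking branch unavailable [AND]: Proportioning valve fails=occurs, Rear circuit unavailable=occurs, Upper reservoir malfunctions=occurs, Left master cylinder degraded=occurs → all inputs occur → occurs.
Braking system failure [OR]: Parking branch unavailable=occurs, Inboard pad sensor lost=not → at least one input occurs → occurs.

Yes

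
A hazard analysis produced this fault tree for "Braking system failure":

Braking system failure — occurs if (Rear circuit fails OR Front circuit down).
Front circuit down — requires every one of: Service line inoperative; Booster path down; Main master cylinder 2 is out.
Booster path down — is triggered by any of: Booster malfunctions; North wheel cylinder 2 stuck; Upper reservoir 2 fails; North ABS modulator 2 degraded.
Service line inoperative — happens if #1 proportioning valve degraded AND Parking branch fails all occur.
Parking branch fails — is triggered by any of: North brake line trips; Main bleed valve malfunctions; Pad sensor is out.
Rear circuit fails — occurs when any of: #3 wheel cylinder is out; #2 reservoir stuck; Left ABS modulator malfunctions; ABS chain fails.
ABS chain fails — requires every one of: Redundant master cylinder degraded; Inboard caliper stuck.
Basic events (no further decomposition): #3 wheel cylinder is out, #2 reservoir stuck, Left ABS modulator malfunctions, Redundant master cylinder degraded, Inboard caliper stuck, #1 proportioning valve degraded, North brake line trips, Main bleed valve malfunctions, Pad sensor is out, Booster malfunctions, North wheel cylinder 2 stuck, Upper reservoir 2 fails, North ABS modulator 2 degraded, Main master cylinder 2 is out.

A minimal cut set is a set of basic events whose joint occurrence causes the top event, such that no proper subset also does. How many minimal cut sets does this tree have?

ABS chain fails [AND]: one cut set from each child combined → 1 × 1 = 1 cut set(s).
Rear circuit fails [OR]: union of children's cut sets → 4 cut set(s).
Parking branch fails [OR]: union of children's cut sets → 3 cut set(s).
Service line inoperative [AND]: one cut set from each child combined → 1 × 3 = 3 cut set(s).
Booster path down [OR]: union of children's cut sets → 4 cut set(s).
Front circuit down [AND]: one cut set from each child combined → 3 × 4 × 1 = 12 cut set(s).
Braking system failure [OR]: union of children's cut sets → 16 cut set(s).

16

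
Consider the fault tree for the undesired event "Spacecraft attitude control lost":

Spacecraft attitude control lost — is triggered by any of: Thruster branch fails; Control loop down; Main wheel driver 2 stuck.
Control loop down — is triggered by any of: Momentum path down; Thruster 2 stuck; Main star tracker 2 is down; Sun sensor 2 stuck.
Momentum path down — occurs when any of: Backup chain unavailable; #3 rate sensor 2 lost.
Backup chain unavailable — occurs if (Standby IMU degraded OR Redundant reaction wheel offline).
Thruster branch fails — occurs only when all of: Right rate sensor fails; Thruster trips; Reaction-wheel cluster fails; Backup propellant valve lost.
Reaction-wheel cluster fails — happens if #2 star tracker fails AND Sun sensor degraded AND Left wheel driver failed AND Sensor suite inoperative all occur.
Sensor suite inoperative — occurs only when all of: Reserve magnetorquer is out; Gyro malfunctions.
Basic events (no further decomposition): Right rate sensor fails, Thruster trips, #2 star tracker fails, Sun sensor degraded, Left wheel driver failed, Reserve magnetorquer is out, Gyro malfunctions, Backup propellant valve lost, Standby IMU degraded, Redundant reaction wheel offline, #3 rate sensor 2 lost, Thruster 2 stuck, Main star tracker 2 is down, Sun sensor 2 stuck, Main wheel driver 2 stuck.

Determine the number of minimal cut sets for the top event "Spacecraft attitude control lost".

Sensor suite inoperative [AND]: one cut set from each child combined → 1 × 1 = 1 cut set(s).
Reaction-wheel cluster fails [AND]: one cut set from each child combined → 1 × 1 × 1 × 1 = 1 cut set(s).
Thruster branch fails [AND]: one cut set from each child combined → 1 × 1 × 1 × 1 = 1 cut set(s).
Backup chain unavailable [OR]: union of children's cut sets → 2 cut set(s).
Momentum path down [OR]: union of children's cut sets → 3 cut set(s).
Control loop down [OR]: union of children's cut sets → 6 cut set(s).
Spacecraft attitude control lost [OR]: union of children's cut sets → 8 cut set(s).
Minimal cut sets: {#2 star tracker fails, Backup propellant valve lost, Gyro malfunctions, Left wheel driver failed, Reserve magnetorquer is out, Right rate sensor fails, Sun sensor degraded, Thruster trips}; {Standby IMU degraded}; {Redundant reaction wheel offline}; {#3 rate sensor 2 lost}; {Thruster 2 stuck}; {Main star tracker 2 is down}; {Sun sensor 2 stuck}; {Main wheel driver 2 stuck}.

8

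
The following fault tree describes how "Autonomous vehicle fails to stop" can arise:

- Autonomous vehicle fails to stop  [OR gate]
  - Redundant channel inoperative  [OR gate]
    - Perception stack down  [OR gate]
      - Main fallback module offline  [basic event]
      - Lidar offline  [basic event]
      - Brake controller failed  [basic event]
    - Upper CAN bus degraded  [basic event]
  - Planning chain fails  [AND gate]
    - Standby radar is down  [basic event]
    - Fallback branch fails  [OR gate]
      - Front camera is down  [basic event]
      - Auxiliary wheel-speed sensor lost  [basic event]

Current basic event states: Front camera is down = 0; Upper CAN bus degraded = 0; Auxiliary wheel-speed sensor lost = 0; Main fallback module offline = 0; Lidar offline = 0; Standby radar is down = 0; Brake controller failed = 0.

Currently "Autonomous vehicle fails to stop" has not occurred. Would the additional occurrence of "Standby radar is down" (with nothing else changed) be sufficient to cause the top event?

Counterfactual: set "Standby radar is down" to occurred.
Perception stack down [OR]: Main fallback module offline=not, Lidar offline=not, Brake controller failed=not → no input occurs → does not occur.
Redundant channel inoperative [OR]: Perception stack down=not, Upper CAN bus degraded=not → no input occurs → does not occur.
Fallback branch fails [OR]: Front camera is down=not, Auxiliary wheel-speed sensor lost=not → no input occurs → does not occur.
Planning chain fails [AND]: Standby radar is down=occurs, Fallback branch fails=not → not all inputs occur → does not occur.
Autonomous vehicle fails to stop [OR]: Redundant channel inoperative=not, Planning chain fails=not → no input occurs → does not occur.

No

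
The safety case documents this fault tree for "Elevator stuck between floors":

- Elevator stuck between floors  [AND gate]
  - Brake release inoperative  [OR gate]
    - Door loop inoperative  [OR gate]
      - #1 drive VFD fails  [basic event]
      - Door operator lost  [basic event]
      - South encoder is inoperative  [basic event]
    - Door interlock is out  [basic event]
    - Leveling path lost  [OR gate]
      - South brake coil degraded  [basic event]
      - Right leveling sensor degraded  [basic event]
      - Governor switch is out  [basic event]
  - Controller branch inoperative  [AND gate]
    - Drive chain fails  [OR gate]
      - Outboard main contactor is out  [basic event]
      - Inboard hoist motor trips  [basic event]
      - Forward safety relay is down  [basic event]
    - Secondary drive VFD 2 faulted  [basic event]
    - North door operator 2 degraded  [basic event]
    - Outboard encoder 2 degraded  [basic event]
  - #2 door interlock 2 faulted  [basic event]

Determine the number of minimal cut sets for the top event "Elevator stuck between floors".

Door loop inoperative [OR]: union of children's cut sets → 3 cut set(s).
Leveling path lost [OR]: union of children's cut sets → 3 cut set(s).
Brake release inoperative [OR]: union of children's cut sets → 7 cut set(s).
Drive chain fails [OR]: union of children's cut sets → 3 cut set(s).
Controller branch inoperative [AND]: one cut set from each child combined → 3 × 1 × 1 × 1 = 3 cut set(s).
Elevator stuck between floors [AND]: one cut set from each child combined → 7 × 3 × 1 = 21 cut set(s).

21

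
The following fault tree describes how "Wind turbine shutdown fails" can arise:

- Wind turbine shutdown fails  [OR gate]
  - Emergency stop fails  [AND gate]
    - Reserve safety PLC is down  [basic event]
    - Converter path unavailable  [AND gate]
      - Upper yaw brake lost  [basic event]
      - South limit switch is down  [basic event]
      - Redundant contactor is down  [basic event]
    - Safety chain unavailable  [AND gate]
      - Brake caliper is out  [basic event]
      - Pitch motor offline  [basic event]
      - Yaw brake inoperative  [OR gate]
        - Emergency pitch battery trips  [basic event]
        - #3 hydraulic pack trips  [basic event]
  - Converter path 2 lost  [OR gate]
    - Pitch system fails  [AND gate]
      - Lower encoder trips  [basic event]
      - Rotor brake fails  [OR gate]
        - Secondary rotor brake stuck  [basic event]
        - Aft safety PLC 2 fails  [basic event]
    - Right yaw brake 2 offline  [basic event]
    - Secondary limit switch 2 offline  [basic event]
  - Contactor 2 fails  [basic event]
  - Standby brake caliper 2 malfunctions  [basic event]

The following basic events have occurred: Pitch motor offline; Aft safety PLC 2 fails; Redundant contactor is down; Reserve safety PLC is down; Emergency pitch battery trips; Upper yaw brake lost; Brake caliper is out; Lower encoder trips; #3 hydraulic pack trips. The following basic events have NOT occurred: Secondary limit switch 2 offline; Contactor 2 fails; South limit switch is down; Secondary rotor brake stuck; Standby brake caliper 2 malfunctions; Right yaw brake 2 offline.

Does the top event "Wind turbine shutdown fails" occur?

Yes

Converter path unavailable [AND]: Upper yaw brake lost=occurs, South limit switch is down=not, Redundant contactor is down=occurs → not all inputs occur → does not occur.
Yaw brake inoperative [OR]: Emergency pitch battery trips=occurs, #3 hydraulic pack trips=occurs → at least one input occurs → occurs.
Safety chain unavailable [AND]: Brake caliper is out=occurs, Pitch motor offline=occurs, Yaw brake inoperative=occurs → all inputs occur → occurs.
Emergency stop fails [AND]: Reserve safety PLC is down=occurs, Converter path unavailable=not, Safety chain unavailable=occurs → not all inputs occur → does not occur.
Rotor brake fails [OR]: Secondary rotor brake stuck=not, Aft safety PLC 2 fails=occurs → at least one input occurs → occurs.
Pitch system fails [AND]: Lower encoder trips=occurs, Rotor brake fails=occurs → all inputs occur → occurs.
Converter path 2 lost [OR]: Pitch system fails=occurs, Right yaw brake 2 offline=not, Secondary limit switch 2 offline=not → at least one input occurs → occurs.
Wind turbine shutdown fails [OR]: Emergency stop fails=not, Converter path 2 lost=occurs, Contactor 2 fails=not, Standby brake caliper 2 malfunctions=not → at least one input occurs → occurs.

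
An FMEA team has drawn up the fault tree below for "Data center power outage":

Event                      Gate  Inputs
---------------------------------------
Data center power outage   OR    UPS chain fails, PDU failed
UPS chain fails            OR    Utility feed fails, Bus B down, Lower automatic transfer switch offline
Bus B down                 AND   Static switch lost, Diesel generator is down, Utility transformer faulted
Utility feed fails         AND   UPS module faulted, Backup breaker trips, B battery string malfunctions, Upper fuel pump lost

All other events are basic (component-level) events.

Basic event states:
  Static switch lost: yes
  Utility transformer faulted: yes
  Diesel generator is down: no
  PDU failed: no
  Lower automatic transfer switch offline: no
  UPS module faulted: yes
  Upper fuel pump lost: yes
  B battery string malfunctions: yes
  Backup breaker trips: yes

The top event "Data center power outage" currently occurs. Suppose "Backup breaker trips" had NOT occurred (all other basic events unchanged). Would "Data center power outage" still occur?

No

Counterfactual: set "Backup breaker trips" to not occurred.
Utility feed fails [AND]: UPS module faulted=occurs, Backup breaker trips=not, B battery string malfunctions=occurs, Upper fuel pump lost=occurs → not all inputs occur → does not occur.
Bus B down [AND]: Static switch lost=occurs, Diesel generator is down=not, Utility transformer faulted=occurs → not all inputs occur → does not occur.
UPS chain fails [OR]: Utility feed fails=not, Bus B down=not, Lower automatic transfer switch offline=not → no input occurs → does not occur.
Data center power outage [OR]: UPS chain fails=not, PDU failed=not → no input occurs → does not occur.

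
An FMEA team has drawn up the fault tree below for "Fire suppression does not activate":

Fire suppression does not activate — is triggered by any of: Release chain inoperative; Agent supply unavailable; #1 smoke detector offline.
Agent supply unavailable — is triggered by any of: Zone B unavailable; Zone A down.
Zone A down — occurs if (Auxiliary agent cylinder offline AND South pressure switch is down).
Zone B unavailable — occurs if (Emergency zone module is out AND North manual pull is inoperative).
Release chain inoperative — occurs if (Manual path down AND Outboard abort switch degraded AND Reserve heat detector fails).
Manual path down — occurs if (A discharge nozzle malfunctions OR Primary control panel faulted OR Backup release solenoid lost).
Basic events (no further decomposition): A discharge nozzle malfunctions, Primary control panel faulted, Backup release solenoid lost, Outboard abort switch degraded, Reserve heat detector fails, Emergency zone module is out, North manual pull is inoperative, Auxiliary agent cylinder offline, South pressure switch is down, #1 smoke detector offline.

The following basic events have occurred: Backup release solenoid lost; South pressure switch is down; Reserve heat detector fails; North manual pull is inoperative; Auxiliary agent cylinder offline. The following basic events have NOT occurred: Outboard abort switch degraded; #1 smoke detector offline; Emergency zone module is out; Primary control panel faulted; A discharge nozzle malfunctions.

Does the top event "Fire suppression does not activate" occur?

Manual path down [OR]: A discharge nozzle malfunctions=not, Primary control panel faulted=not, Backup release solenoid lost=occurs → at least one input occurs → occurs.
Release chain inoperative [AND]: Manual path down=occurs, Outboard abort switch degraded=not, Reserve heat detector fails=occurs → not all inputs occur → does not occur.
Zone B unavailable [AND]: Emergency zone module is out=not, North manual pull is inoperative=occurs → not all inputs occur → does not occur.
Zone A down [AND]: Auxiliary agent cylinder offline=occurs, South pressure switch is down=occurs → all inputs occur → occurs.
Agent supply unavailable [OR]: Zone B unavailable=not, Zone A down=occurs → at least one input occurs → occurs.
Fire suppression does not activate [OR]: Release chain inoperative=not, Agent supply unavailable=occurs, #1 smoke detector offline=not → at least one input occurs → occurs.

Yes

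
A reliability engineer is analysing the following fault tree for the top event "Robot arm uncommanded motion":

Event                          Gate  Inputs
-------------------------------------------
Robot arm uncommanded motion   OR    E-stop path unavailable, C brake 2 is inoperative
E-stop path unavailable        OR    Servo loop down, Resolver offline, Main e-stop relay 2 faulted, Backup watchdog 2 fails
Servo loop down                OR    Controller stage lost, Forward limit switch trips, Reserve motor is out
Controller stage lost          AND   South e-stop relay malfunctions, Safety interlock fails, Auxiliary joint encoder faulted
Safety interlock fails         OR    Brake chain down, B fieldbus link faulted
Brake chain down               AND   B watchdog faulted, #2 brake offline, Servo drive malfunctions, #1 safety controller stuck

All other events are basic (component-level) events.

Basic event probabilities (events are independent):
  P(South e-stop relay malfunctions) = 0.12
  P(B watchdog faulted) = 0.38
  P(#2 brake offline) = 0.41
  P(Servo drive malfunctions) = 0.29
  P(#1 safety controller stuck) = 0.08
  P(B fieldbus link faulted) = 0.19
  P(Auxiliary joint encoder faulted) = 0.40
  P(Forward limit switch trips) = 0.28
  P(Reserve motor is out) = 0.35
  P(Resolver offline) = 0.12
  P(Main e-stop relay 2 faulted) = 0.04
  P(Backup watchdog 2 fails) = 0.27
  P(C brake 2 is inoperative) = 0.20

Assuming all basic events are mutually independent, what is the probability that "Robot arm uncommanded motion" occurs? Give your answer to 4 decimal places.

P(Brake chain down) [AND] = 0.38 × 0.41 × 0.29 × 0.08 = 0.003615
P(Safety interlock fails) [OR] = 1 − (1−0.003615) × (1−0.19) = 0.192928
P(Controller stage lost) [AND] = 0.12 × 0.192928 × 0.40 = 0.009261
P(Servo loop down) [OR] = 1 − (1−0.009261) × (1−0.28) × (1−0.35) = 0.536334
P(E-stop path unavailable) [OR] = 1 − (1−0.536334) × (1−0.12) × (1−0.04) × (1−0.27) = 0.714055
P(Robot arm uncommanded motion) [OR] = 1 − (1−0.714055) × (1−0.20) = 0.771244
Rounded to 4 decimal places: P(Robot arm uncommanded motion) ≈ 0.7712.

0.7712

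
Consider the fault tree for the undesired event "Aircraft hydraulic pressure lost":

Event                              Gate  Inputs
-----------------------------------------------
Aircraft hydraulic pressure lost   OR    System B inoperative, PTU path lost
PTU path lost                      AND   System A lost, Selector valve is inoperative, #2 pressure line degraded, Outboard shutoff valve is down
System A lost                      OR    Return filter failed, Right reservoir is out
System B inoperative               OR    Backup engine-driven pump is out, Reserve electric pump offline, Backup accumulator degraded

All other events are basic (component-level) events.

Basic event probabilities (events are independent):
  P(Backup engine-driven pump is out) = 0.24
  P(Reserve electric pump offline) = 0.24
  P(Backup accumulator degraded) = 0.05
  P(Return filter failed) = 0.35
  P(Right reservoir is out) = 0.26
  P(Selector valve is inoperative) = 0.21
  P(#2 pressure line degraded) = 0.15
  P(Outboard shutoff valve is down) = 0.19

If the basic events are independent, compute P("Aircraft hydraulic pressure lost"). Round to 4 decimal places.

P(System B inoperative) [OR] = 1 − (1−0.24) × (1−0.24) × (1−0.05) = 0.451280
P(System A lost) [OR] = 1 − (1−0.35) × (1−0.26) = 0.519000
P(PTU path lost) [AND] = 0.519000 × 0.21 × 0.15 × 0.19 = 0.003106
P(Aircraft hydraulic pressure lost) [OR] = 1 − (1−0.451280) × (1−0.003106) = 0.452984
Rounded to 4 decimal places: P(Aircraft hydraulic pressure lost) ≈ 0.4530.

0.4530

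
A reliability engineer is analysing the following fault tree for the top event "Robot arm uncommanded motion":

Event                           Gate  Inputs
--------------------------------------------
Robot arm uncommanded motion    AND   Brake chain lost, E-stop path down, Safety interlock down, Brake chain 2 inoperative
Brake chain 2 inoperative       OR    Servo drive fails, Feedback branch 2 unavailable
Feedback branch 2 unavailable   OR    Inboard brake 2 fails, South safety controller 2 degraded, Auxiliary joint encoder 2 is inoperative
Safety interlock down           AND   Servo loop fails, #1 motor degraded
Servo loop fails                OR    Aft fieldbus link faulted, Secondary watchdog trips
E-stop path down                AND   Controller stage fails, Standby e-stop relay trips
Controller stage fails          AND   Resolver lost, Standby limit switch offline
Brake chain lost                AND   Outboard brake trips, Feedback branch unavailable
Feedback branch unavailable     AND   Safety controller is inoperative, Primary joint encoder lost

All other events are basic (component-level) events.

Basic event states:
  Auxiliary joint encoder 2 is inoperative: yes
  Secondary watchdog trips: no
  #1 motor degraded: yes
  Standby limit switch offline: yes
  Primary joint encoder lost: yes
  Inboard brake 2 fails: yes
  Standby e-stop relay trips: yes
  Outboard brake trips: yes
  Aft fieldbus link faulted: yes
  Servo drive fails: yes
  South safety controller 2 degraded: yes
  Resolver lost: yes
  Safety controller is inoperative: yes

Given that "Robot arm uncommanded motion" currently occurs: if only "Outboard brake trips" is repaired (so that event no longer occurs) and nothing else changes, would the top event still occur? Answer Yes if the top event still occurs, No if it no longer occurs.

Counterfactual: set "Outboard brake trips" to not occurred.
Feedback branch unavailable [AND]: Safety controller is inoperative=occurs, Primary joint encoder lost=occurs → all inputs occur → occurs.
Brake chain lost [AND]: Outboard brake trips=not, Feedback branch unavailable=occurs → not all inputs occur → does not occur.
Controller stage fails [AND]: Resolver lost=occurs, Standby limit switch offline=occurs → all inputs occur → occurs.
E-stop path down [AND]: Controller stage fails=occurs, Standby e-stop relay trips=occurs → all inputs occur → occurs.
Servo loop fails [OR]: Aft fieldbus link faulted=occurs, Secondary watchdog trips=not → at least one input occurs → occurs.
Safety interlock down [AND]: Servo loop fails=occurs, #1 motor degraded=occurs → all inputs occur → occurs.
Feedback branch 2 unavailable [OR]: Inboard brake 2 fails=occurs, South safety controller 2 degraded=occurs, Auxiliary joint encoder 2 is inoperative=occurs → at least one input occurs → occurs.
Brake chain 2 inoperative [OR]: Servo drive fails=occurs, Feedback branch 2 unavailable=occurs → at least one input occurs → occurs.
Robot arm uncommanded motion [AND]: Brake chain lost=not, E-stop path down=occurs, Safety interlock down=occurs, Brake chain 2 inoperative=occurs → not all inputs occur → does not occur.

No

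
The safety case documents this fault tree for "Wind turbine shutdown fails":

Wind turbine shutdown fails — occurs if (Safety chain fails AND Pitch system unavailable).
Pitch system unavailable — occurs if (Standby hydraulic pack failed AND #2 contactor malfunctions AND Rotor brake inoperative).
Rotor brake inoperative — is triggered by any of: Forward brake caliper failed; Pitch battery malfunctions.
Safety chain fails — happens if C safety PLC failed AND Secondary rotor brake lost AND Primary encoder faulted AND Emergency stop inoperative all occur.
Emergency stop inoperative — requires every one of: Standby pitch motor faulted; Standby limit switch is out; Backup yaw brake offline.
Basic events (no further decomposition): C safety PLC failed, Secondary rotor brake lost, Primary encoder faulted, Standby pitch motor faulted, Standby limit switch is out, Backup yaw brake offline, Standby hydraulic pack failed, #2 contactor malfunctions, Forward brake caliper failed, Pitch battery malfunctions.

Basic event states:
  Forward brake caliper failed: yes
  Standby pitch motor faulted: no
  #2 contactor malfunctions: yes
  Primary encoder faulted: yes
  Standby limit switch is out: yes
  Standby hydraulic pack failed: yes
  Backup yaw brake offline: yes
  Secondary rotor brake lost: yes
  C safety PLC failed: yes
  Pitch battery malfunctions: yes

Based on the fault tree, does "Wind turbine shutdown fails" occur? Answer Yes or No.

Emergency stop inoperative [AND]: Standby pitch motor faulted=not, Standby limit switch is out=occurs, Backup yaw brake offline=occurs → not all inputs occur → does not occur.
Safety chain fails [AND]: C safety PLC failed=occurs, Secondary rotor brake lost=occurs, Primary encoder faulted=occurs, Emergency stop inoperative=not → not all inputs occur → does not occur.
Rotor brake inoperative [OR]: Forward brake caliper failed=occurs, Pitch battery malfunctions=occurs → at least one input occurs → occurs.
Pitch system unavailable [AND]: Standby hydraulic pack failed=occurs, #2 contactor malfunctions=occurs, Rotor brake inoperative=occurs → all inputs occur → occurs.
Wind turbine shutdown fails [AND]: Safety chain fails=not, Pitch system unavailable=occurs → not all inputs occur → does not occur.

No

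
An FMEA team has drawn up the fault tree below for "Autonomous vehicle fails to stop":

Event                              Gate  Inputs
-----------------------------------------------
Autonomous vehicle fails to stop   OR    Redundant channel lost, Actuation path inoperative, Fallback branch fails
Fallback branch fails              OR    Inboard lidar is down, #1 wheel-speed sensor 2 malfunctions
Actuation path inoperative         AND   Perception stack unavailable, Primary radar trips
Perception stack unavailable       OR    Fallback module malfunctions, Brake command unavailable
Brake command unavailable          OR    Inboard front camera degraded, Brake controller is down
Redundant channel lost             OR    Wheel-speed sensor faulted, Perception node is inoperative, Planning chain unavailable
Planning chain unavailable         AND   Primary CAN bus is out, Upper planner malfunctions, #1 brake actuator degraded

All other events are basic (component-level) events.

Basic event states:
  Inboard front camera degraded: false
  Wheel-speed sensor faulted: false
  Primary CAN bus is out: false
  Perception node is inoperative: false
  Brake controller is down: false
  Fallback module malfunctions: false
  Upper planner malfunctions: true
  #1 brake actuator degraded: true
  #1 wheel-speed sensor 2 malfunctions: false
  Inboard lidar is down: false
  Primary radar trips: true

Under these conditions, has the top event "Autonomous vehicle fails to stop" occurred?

Planning chain unavailable [AND]: Primary CAN bus is out=not, Upper planner malfunctions=occurs, #1 brake actuator degraded=occurs → not all inputs occur → does not occur.
Redundant channel lost [OR]: Wheel-speed sensor faulted=not, Perception node is inoperative=not, Planning chain unavailable=not → no input occurs → does not occur.
Brake command unavailable [OR]: Inboard front camera degraded=not, Brake controller is down=not → no input occurs → does not occur.
Perception stack unavailable [OR]: Fallback module malfunctions=not, Brake command unavailable=not → no input occurs → does not occur.
Actuation path inoperative [AND]: Perception stack unavailable=not, Primary radar trips=occurs → not all inputs occur → does not occur.
Fallback branch fails [OR]: Inboard lidar is down=not, #1 wheel-speed sensor 2 malfunctions=not → no input occurs → does not occur.
Autonomous vehicle fails to stop [OR]: Redundant channel lost=not, Actuation path inoperative=not, Fallback branch fails=not → no input occurs → does not occur.

No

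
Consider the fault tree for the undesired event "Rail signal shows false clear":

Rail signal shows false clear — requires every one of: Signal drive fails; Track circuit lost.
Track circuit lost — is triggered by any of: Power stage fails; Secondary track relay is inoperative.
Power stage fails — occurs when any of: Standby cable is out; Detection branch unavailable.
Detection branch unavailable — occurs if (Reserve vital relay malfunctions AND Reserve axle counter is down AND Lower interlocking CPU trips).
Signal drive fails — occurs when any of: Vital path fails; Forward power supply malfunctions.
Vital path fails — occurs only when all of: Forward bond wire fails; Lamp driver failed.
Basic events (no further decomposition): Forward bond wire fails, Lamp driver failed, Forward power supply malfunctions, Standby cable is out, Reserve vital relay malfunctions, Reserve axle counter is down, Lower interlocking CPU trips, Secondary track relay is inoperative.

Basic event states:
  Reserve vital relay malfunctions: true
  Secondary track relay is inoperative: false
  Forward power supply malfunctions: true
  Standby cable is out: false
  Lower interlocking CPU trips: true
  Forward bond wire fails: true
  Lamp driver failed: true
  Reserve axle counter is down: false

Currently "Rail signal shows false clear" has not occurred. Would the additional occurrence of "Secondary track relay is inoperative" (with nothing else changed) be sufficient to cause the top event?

Counterfactual: set "Secondary track relay is inoperative" to occurred.
Vital path fails [AND]: Forward bond wire fails=occurs, Lamp driver failed=occurs → all inputs occur → occurs.
Signal drive fails [OR]: Vital path fails=occurs, Forward power supply malfunctions=occurs → at least one input occurs → occurs.
Detection branch unavailable [AND]: Reserve vital relay malfunctions=occurs, Reserve axle counter is down=not, Lower interlocking CPU trips=occurs → not all inputs occur → does not occur.
Power stage fails [OR]: Standby cable is out=not, Detection branch unavailable=not → no input occurs → does not occur.
Track circuit lost [OR]: Power stage fails=not, Secondary track relay is inoperative=occurs → at least one input occurs → occurs.
Rail signal shows false clear [AND]: Signal drive fails=occurs, Track circuit lost=occurs → all inputs occur → occurs.

Yes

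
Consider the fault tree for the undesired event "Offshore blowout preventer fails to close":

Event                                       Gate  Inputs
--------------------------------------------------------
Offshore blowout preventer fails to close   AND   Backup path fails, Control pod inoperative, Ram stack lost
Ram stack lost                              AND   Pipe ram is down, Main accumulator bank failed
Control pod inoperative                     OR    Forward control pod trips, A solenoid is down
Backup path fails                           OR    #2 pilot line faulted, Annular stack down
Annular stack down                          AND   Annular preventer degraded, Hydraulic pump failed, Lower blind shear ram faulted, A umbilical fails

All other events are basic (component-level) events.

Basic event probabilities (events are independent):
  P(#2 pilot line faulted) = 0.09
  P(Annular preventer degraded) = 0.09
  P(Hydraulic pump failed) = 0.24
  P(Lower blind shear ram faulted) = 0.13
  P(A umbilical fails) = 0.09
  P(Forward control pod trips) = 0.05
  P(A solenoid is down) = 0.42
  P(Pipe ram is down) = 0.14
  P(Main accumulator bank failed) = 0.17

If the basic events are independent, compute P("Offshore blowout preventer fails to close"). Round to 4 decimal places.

P(Annular stack down) [AND] = 0.09 × 0.24 × 0.13 × 0.09 = 0.000253
P(Backup path fails) [OR] = 1 − (1−0.09) × (1−0.000253) = 0.090230
P(Control pod inoperative) [OR] = 1 − (1−0.05) × (1−0.42) = 0.449000
P(Ram stack lost) [AND] = 0.14 × 0.17 = 0.023800
P(Offshore blowout preventer fails to close) [AND] = 0.090230 × 0.449000 × 0.023800 = 0.000964
Rounded to 4 decimal places: P(Offshore blowout preventer fails to close) ≈ 0.0010.

0.0010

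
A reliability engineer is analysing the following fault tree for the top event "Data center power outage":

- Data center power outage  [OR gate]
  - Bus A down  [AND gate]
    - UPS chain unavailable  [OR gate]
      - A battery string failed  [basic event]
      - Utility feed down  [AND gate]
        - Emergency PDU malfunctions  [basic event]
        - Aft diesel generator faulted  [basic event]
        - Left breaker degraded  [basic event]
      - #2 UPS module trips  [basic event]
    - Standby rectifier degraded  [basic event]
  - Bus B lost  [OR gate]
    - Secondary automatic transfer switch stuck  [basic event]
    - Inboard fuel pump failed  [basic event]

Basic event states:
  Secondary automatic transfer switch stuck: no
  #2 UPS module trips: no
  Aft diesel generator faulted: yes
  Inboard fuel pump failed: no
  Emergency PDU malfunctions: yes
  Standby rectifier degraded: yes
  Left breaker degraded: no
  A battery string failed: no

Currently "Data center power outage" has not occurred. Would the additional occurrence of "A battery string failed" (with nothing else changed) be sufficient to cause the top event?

Yes

Counterfactual: set "A battery string failed" to occurred.
Utility feed down [AND]: Emergency PDU malfunctions=occurs, Aft diesel generator faulted=occurs, Left breaker degraded=not → not all inputs occur → does not occur.
UPS chain unavailable [OR]: A battery string failed=occurs, Utility feed down=not, #2 UPS module trips=not → at least one input occurs → occurs.
Bus A down [AND]: UPS chain unavailable=occurs, Standby rectifier degraded=occurs → all inputs occur → occurs.
Bus B lost [OR]: Secondary automatic transfer switch stuck=not, Inboard fuel pump failed=not → no input occurs → does not occur.
Data center power outage [OR]: Bus A down=occurs, Bus B lost=not → at least one input occurs → occurs.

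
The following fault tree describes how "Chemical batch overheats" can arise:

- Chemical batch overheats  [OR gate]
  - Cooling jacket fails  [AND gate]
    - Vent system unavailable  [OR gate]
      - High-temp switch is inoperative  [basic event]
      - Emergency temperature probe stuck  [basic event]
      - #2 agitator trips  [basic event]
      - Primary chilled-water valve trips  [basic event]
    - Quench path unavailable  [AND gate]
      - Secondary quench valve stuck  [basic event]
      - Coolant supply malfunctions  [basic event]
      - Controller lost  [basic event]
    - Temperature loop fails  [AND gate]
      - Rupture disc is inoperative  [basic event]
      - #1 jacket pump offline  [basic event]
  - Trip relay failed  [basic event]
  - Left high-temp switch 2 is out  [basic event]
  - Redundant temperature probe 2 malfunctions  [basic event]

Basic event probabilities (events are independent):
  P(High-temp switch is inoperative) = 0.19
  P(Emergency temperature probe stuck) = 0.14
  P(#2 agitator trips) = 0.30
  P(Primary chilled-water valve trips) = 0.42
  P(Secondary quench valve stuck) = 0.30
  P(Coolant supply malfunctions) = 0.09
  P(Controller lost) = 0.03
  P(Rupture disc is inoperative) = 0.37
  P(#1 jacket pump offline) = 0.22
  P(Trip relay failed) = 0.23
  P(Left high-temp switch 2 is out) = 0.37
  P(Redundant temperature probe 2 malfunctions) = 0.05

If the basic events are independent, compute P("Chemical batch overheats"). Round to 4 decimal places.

P(Vent system unavailable) [OR] = 1 − (1−0.19) × (1−0.14) × (1−0.30) × (1−0.42) = 0.717180
P(Quench path unavailable) [AND] = 0.30 × 0.09 × 0.03 = 0.000810
P(Temperature loop fails) [AND] = 0.37 × 0.22 = 0.081400
P(Cooling jacket fails) [AND] = 0.717180 × 0.000810 × 0.081400 = 0.000047
P(Chemical batch overheats) [OR] = 1 − (1−0.000047) × (1−0.23) × (1−0.37) × (1−0.05) = 0.539177
Rounded to 4 decimal places: P(Chemical batch overheats) ≈ 0.5392.

0.5392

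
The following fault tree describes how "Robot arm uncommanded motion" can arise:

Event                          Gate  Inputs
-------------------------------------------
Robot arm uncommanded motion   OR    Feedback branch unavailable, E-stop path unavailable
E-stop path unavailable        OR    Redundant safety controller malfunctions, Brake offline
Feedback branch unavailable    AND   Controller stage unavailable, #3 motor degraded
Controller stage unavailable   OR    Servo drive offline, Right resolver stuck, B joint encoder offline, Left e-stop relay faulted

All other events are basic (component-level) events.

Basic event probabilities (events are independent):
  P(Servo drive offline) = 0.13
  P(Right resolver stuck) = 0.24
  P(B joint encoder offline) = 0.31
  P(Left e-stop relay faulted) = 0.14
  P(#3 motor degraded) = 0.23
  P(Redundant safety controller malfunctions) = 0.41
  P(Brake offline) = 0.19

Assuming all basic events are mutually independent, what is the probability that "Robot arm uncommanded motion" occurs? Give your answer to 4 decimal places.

P(Controller stage unavailable) [OR] = 1 − (1−0.13) × (1−0.24) × (1−0.31) × (1−0.14) = 0.607644
P(Feedback branch unavailable) [AND] = 0.607644 × 0.23 = 0.139758
P(E-stop path unavailable) [OR] = 1 − (1−0.41) × (1−0.19) = 0.522100
P(Robot arm uncommanded motion) [OR] = 1 − (1−0.139758) × (1−0.522100) = 0.588890
Rounded to 4 decimal places: P(Robot arm uncommanded motion) ≈ 0.5889.

0.5889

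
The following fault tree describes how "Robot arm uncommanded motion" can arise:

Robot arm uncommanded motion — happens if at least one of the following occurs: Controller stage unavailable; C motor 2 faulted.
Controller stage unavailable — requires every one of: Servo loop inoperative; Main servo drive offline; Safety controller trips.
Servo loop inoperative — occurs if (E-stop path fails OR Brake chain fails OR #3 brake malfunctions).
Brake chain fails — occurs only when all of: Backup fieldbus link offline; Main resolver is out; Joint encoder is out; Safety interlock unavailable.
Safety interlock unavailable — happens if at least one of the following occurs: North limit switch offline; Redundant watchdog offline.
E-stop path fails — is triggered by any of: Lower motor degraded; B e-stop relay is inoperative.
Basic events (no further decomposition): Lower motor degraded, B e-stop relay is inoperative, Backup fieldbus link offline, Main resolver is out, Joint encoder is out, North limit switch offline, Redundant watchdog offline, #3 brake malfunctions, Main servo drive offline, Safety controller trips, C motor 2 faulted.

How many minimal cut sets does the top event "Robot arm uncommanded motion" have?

6

E-stop path fails [OR]: union of children's cut sets → 2 cut set(s).
Safety interlock unavailable [OR]: union of children's cut sets → 2 cut set(s).
Brake chain fails [AND]: one cut set from each child combined → 1 × 1 × 1 × 2 = 2 cut set(s).
Servo loop inoperative [OR]: union of children's cut sets → 5 cut set(s).
Controller stage unavailable [AND]: one cut set from each child combined → 5 × 1 × 1 = 5 cut set(s).
Robot arm uncommanded motion [OR]: union of children's cut sets → 6 cut set(s).
Minimal cut sets: {Lower motor degraded, Main servo drive offline, Safety controller trips}; {B e-stop relay is inoperative, Main servo drive offline, Safety controller trips}; {Backup fieldbus link offline, Joint encoder is out, Main resolver is out, Main servo drive offline, North limit switch offline, Safety controller trips}; {Backup fieldbus link offline, Joint encoder is out, Main resolver is out, Main servo drive offline, Redundant watchdog offline, Safety controller trips}; {#3 brake malfunctions, Main servo drive offline, Safety controller trips}; {C motor 2 faulted}.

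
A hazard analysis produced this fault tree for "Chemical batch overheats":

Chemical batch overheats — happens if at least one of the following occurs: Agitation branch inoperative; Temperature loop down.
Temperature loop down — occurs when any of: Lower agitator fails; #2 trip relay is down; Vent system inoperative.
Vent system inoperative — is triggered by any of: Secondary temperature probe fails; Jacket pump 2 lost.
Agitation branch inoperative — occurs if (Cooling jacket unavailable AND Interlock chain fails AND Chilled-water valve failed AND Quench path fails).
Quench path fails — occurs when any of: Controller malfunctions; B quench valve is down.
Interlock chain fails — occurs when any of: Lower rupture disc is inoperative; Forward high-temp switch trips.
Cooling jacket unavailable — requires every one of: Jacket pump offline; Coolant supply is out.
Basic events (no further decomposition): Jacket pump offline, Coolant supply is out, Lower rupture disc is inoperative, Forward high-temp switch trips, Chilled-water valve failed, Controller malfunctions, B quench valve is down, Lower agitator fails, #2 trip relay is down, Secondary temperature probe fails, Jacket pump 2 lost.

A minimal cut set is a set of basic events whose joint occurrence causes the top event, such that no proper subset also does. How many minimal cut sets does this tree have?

Cooling jacket unavailable [AND]: one cut set from each child combined → 1 × 1 = 1 cut set(s).
Interlock chain fails [OR]: union of children's cut sets → 2 cut set(s).
Quench path fails [OR]: union of children's cut sets → 2 cut set(s).
Agitation branch inoperative [AND]: one cut set from each child combined → 1 × 2 × 1 × 2 = 4 cut set(s).
Vent system inoperative [OR]: union of children's cut sets → 2 cut set(s).
Temperature loop down [OR]: union of children's cut sets → 4 cut set(s).
Chemical batch overheats [OR]: union of children's cut sets → 8 cut set(s).
Minimal cut sets: {Chilled-water valve failed, Controller malfunctions, Coolant supply is out, Jacket pump offline, Lower rupture disc is inoperative}; {B quench valve is down, Chilled-water valve failed, Coolant supply is out, Jacket pump offline, Lower rupture disc is inoperative}; {Chilled-water valve failed, Controller malfunctions, Coolant supply is out, Forward high-temp switch trips, Jacket pump offline}; {B quench valve is down, Chilled-water valve failed, Coolant supply is out, Forward high-temp switch trips, Jacket pump offline}; {Lower agitator fails}; {#2 trip relay is down}; {Secondary temperature probe fails}; {Jacket pump 2 lost}.

8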